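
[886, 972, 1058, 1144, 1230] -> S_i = 886 + 86*i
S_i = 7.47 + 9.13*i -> [7.47, 16.6, 25.73, 34.86, 43.99]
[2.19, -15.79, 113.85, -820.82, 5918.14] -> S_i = 2.19*(-7.21)^i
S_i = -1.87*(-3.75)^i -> [-1.87, 7.01, -26.3, 98.61, -369.8]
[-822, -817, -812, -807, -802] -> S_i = -822 + 5*i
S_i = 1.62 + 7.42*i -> [1.62, 9.04, 16.46, 23.88, 31.3]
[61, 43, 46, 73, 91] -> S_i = Random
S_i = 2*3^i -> [2, 6, 18, 54, 162]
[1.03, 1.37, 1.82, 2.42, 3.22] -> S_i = 1.03*1.33^i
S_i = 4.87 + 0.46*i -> [4.87, 5.33, 5.79, 6.25, 6.71]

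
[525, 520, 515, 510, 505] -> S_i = 525 + -5*i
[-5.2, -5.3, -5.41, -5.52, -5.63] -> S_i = -5.20*1.02^i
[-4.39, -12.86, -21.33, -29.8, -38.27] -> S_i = -4.39 + -8.47*i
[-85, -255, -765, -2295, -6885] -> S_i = -85*3^i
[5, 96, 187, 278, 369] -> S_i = 5 + 91*i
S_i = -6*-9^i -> [-6, 54, -486, 4374, -39366]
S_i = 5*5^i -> [5, 25, 125, 625, 3125]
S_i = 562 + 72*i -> [562, 634, 706, 778, 850]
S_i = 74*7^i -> [74, 518, 3626, 25382, 177674]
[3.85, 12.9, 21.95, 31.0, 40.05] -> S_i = 3.85 + 9.05*i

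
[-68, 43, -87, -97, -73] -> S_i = Random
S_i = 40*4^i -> [40, 160, 640, 2560, 10240]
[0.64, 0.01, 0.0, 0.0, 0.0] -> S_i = 0.64*0.02^i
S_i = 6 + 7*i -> [6, 13, 20, 27, 34]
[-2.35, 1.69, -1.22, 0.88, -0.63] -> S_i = -2.35*(-0.72)^i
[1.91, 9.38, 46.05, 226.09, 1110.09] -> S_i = 1.91*4.91^i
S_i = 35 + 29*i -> [35, 64, 93, 122, 151]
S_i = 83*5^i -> [83, 415, 2075, 10375, 51875]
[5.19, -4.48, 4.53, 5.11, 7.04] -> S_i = Random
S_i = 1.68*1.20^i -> [1.68, 2.02, 2.42, 2.9, 3.48]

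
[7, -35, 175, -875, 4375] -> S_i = 7*-5^i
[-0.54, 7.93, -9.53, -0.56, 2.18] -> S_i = Random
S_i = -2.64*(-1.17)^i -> [-2.64, 3.09, -3.61, 4.23, -4.95]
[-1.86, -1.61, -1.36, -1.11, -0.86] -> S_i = -1.86 + 0.25*i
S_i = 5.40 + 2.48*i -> [5.4, 7.88, 10.36, 12.84, 15.32]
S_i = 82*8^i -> [82, 656, 5248, 41984, 335872]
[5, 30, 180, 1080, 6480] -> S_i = 5*6^i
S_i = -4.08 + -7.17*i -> [-4.08, -11.25, -18.42, -25.59, -32.76]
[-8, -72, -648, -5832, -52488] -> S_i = -8*9^i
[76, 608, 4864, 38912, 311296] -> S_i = 76*8^i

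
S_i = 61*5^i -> [61, 305, 1525, 7625, 38125]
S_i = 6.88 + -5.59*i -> [6.88, 1.29, -4.3, -9.89, -15.48]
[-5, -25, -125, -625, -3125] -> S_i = -5*5^i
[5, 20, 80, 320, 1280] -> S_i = 5*4^i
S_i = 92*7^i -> [92, 644, 4508, 31556, 220892]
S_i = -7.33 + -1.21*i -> [-7.33, -8.54, -9.75, -10.96, -12.17]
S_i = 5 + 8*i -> [5, 13, 21, 29, 37]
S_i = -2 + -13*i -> [-2, -15, -28, -41, -54]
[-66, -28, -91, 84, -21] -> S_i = Random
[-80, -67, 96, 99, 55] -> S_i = Random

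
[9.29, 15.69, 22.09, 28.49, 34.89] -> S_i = 9.29 + 6.40*i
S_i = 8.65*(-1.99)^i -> [8.65, -17.21, 34.25, -68.17, 135.65]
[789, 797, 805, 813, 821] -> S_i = 789 + 8*i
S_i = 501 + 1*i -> [501, 502, 503, 504, 505]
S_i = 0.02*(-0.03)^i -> [0.02, -0.0, 0.0, -0.0, 0.0]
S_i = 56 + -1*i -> [56, 55, 54, 53, 52]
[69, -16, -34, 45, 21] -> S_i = Random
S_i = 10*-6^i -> [10, -60, 360, -2160, 12960]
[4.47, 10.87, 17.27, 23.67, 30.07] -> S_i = 4.47 + 6.40*i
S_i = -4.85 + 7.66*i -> [-4.85, 2.81, 10.47, 18.13, 25.79]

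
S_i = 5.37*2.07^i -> [5.37, 11.12, 23.01, 47.63, 98.6]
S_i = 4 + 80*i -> [4, 84, 164, 244, 324]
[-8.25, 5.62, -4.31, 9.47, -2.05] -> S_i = Random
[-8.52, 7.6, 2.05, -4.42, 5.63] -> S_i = Random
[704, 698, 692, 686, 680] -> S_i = 704 + -6*i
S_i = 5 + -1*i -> [5, 4, 3, 2, 1]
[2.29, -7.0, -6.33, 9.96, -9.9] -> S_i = Random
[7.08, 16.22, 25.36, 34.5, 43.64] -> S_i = 7.08 + 9.14*i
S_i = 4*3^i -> [4, 12, 36, 108, 324]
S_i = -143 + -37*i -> [-143, -180, -217, -254, -291]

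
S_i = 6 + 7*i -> [6, 13, 20, 27, 34]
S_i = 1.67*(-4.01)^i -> [1.67, -6.7, 26.85, -107.68, 431.81]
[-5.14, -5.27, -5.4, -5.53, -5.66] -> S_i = -5.14 + -0.13*i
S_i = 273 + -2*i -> [273, 271, 269, 267, 265]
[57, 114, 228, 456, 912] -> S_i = 57*2^i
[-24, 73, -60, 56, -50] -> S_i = Random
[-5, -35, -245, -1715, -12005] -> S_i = -5*7^i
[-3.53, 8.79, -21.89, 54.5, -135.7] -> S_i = -3.53*(-2.49)^i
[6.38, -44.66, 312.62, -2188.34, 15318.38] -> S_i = 6.38*(-7.00)^i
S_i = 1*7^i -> [1, 7, 49, 343, 2401]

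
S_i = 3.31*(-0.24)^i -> [3.31, -0.79, 0.19, -0.05, 0.01]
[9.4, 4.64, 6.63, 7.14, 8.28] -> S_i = Random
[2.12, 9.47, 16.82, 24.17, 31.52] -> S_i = 2.12 + 7.35*i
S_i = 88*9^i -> [88, 792, 7128, 64152, 577368]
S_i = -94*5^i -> [-94, -470, -2350, -11750, -58750]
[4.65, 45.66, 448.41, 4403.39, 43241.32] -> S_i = 4.65*9.82^i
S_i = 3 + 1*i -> [3, 4, 5, 6, 7]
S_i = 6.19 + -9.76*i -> [6.19, -3.57, -13.33, -23.09, -32.85]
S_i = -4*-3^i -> [-4, 12, -36, 108, -324]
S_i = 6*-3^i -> [6, -18, 54, -162, 486]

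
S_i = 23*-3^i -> [23, -69, 207, -621, 1863]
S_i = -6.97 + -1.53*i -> [-6.97, -8.5, -10.03, -11.56, -13.09]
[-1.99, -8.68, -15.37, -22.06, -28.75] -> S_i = -1.99 + -6.69*i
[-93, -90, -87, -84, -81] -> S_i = -93 + 3*i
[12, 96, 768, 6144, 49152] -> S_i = 12*8^i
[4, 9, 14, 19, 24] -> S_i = 4 + 5*i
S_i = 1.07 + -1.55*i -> [1.07, -0.48, -2.03, -3.58, -5.13]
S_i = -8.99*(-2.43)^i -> [-8.99, 21.85, -53.09, 129.0, -313.46]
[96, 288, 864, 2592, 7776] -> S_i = 96*3^i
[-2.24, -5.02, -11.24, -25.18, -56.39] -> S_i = -2.24*2.24^i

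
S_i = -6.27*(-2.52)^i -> [-6.27, 15.8, -39.82, 100.34, -252.85]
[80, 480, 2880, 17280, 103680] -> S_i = 80*6^i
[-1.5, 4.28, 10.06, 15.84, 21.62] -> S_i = -1.50 + 5.78*i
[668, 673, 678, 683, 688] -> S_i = 668 + 5*i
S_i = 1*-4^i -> [1, -4, 16, -64, 256]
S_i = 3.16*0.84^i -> [3.16, 2.65, 2.23, 1.87, 1.57]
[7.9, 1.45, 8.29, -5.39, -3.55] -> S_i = Random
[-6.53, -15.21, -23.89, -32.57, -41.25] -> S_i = -6.53 + -8.68*i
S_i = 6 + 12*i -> [6, 18, 30, 42, 54]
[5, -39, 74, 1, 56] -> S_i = Random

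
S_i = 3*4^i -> [3, 12, 48, 192, 768]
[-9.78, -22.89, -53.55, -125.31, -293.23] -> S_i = -9.78*2.34^i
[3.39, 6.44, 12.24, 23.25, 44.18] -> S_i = 3.39*1.90^i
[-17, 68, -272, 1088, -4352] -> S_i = -17*-4^i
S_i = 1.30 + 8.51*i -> [1.3, 9.81, 18.32, 26.83, 35.34]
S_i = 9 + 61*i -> [9, 70, 131, 192, 253]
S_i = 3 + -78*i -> [3, -75, -153, -231, -309]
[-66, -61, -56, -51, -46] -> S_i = -66 + 5*i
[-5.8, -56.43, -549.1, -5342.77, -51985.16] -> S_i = -5.80*9.73^i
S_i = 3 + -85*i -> [3, -82, -167, -252, -337]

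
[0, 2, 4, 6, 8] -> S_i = 0 + 2*i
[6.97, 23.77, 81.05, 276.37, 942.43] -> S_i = 6.97*3.41^i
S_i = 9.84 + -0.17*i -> [9.84, 9.67, 9.5, 9.33, 9.16]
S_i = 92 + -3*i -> [92, 89, 86, 83, 80]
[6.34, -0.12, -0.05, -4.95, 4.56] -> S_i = Random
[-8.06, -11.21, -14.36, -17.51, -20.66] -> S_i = -8.06 + -3.15*i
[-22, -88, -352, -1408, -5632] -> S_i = -22*4^i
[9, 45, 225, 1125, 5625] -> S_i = 9*5^i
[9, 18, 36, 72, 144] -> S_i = 9*2^i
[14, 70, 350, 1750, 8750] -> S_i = 14*5^i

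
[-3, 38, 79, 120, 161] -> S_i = -3 + 41*i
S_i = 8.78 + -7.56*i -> [8.78, 1.22, -6.34, -13.9, -21.46]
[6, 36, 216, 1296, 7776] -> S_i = 6*6^i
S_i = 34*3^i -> [34, 102, 306, 918, 2754]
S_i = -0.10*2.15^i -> [-0.1, -0.22, -0.46, -0.99, -2.14]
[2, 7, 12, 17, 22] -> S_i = 2 + 5*i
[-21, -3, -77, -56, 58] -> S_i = Random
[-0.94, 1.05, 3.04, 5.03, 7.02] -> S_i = -0.94 + 1.99*i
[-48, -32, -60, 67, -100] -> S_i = Random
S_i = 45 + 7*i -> [45, 52, 59, 66, 73]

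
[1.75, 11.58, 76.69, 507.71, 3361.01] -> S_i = 1.75*6.62^i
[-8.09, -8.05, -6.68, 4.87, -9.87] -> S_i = Random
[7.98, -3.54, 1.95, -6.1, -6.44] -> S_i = Random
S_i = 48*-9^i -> [48, -432, 3888, -34992, 314928]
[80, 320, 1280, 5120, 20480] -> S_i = 80*4^i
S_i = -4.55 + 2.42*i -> [-4.55, -2.13, 0.29, 2.71, 5.13]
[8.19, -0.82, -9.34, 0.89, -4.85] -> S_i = Random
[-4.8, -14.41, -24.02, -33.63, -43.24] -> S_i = -4.80 + -9.61*i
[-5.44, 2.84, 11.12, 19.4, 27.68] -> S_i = -5.44 + 8.28*i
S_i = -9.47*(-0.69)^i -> [-9.47, 6.53, -4.51, 3.11, -2.15]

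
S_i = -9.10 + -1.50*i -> [-9.1, -10.6, -12.1, -13.6, -15.1]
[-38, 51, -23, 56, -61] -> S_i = Random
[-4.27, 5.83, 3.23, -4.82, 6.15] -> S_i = Random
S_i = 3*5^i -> [3, 15, 75, 375, 1875]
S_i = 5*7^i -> [5, 35, 245, 1715, 12005]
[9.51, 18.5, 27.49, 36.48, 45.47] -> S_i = 9.51 + 8.99*i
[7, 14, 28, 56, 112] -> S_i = 7*2^i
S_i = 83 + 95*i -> [83, 178, 273, 368, 463]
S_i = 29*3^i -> [29, 87, 261, 783, 2349]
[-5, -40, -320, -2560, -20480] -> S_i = -5*8^i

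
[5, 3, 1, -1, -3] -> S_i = 5 + -2*i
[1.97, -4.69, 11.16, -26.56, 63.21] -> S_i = 1.97*(-2.38)^i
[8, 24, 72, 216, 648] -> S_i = 8*3^i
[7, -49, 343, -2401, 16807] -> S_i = 7*-7^i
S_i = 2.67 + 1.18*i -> [2.67, 3.85, 5.03, 6.21, 7.39]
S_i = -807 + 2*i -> [-807, -805, -803, -801, -799]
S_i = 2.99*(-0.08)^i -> [2.99, -0.24, 0.02, -0.0, 0.0]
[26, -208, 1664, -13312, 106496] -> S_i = 26*-8^i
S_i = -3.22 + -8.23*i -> [-3.22, -11.45, -19.68, -27.91, -36.14]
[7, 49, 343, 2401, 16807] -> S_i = 7*7^i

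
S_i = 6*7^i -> [6, 42, 294, 2058, 14406]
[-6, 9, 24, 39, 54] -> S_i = -6 + 15*i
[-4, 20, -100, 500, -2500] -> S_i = -4*-5^i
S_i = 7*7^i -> [7, 49, 343, 2401, 16807]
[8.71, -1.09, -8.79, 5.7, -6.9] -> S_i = Random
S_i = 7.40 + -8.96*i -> [7.4, -1.56, -10.52, -19.48, -28.44]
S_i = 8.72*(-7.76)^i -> [8.72, -67.67, 525.1, -4074.76, 31620.11]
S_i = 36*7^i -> [36, 252, 1764, 12348, 86436]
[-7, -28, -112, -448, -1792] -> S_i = -7*4^i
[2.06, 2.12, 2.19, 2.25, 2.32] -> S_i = 2.06*1.03^i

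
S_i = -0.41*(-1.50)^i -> [-0.41, 0.62, -0.92, 1.38, -2.08]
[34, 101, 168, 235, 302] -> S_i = 34 + 67*i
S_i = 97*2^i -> [97, 194, 388, 776, 1552]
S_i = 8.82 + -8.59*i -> [8.82, 0.23, -8.36, -16.95, -25.54]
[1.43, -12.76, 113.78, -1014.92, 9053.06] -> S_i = 1.43*(-8.92)^i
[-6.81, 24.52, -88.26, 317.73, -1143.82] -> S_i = -6.81*(-3.60)^i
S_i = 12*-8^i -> [12, -96, 768, -6144, 49152]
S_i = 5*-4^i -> [5, -20, 80, -320, 1280]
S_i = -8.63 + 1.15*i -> [-8.63, -7.48, -6.33, -5.18, -4.03]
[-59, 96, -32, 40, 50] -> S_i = Random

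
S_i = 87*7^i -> [87, 609, 4263, 29841, 208887]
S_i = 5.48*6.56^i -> [5.48, 35.95, 235.82, 1547.01, 10148.36]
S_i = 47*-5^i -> [47, -235, 1175, -5875, 29375]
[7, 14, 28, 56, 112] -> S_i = 7*2^i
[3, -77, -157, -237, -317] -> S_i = 3 + -80*i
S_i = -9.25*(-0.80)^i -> [-9.25, 7.4, -5.92, 4.74, -3.79]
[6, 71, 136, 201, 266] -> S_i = 6 + 65*i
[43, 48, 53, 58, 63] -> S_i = 43 + 5*i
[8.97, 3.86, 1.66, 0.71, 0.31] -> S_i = 8.97*0.43^i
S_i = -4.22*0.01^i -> [-4.22, -0.04, -0.0, -0.0, -0.0]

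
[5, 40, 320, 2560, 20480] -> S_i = 5*8^i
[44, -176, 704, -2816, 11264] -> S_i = 44*-4^i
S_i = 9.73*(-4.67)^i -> [9.73, -45.44, 212.2, -990.98, 4627.86]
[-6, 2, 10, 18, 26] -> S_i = -6 + 8*i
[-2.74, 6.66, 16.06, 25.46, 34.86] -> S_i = -2.74 + 9.40*i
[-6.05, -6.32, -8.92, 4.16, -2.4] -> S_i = Random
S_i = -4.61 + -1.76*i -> [-4.61, -6.37, -8.13, -9.89, -11.65]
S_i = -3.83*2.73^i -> [-3.83, -10.46, -28.54, -77.93, -212.74]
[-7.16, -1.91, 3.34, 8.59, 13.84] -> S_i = -7.16 + 5.25*i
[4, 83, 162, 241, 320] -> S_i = 4 + 79*i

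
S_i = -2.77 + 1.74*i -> [-2.77, -1.03, 0.71, 2.45, 4.19]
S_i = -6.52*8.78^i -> [-6.52, -57.25, -502.62, -4412.97, -38745.89]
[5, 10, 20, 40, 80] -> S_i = 5*2^i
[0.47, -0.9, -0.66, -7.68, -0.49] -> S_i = Random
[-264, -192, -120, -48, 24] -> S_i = -264 + 72*i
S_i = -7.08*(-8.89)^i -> [-7.08, 62.94, -559.55, 4974.38, -44222.2]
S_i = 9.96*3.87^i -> [9.96, 38.55, 149.17, 577.29, 2234.1]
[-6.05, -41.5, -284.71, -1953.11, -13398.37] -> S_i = -6.05*6.86^i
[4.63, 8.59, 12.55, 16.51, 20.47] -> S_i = 4.63 + 3.96*i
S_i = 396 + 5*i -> [396, 401, 406, 411, 416]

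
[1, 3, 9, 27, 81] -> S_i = 1*3^i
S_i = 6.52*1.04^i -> [6.52, 6.78, 7.05, 7.33, 7.63]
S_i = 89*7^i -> [89, 623, 4361, 30527, 213689]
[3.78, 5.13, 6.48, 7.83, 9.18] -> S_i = 3.78 + 1.35*i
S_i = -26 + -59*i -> [-26, -85, -144, -203, -262]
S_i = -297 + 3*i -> [-297, -294, -291, -288, -285]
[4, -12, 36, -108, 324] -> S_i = 4*-3^i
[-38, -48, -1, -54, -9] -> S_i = Random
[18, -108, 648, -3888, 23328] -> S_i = 18*-6^i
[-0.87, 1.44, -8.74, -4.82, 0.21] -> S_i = Random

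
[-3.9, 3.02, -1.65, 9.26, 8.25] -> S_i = Random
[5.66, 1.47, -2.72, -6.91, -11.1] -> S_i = 5.66 + -4.19*i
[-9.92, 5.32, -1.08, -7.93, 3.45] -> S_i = Random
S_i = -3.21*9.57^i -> [-3.21, -30.72, -293.99, -2813.46, -26924.82]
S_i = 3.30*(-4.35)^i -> [3.3, -14.35, 62.44, -271.63, 1181.6]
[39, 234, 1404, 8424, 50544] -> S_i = 39*6^i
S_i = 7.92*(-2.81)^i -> [7.92, -22.26, 62.54, -175.73, 493.8]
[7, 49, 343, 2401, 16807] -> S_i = 7*7^i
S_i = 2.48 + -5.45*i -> [2.48, -2.97, -8.42, -13.87, -19.32]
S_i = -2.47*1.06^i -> [-2.47, -2.62, -2.78, -2.94, -3.12]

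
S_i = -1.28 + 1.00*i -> [-1.28, -0.28, 0.72, 1.72, 2.72]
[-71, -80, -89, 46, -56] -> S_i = Random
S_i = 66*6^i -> [66, 396, 2376, 14256, 85536]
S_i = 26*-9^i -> [26, -234, 2106, -18954, 170586]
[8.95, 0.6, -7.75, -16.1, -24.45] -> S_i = 8.95 + -8.35*i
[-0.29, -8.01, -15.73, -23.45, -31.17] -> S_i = -0.29 + -7.72*i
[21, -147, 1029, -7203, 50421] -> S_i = 21*-7^i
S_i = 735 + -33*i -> [735, 702, 669, 636, 603]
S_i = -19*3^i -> [-19, -57, -171, -513, -1539]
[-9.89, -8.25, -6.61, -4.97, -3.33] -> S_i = -9.89 + 1.64*i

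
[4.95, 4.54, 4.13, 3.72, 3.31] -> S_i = 4.95 + -0.41*i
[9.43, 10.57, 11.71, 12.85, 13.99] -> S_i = 9.43 + 1.14*i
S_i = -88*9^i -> [-88, -792, -7128, -64152, -577368]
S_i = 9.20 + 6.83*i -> [9.2, 16.03, 22.86, 29.69, 36.52]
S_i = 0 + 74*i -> [0, 74, 148, 222, 296]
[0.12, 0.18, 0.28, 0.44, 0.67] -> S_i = 0.12*1.54^i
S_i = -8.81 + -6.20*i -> [-8.81, -15.01, -21.21, -27.41, -33.61]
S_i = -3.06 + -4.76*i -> [-3.06, -7.82, -12.58, -17.34, -22.1]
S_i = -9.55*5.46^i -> [-9.55, -52.14, -284.7, -1554.47, -8487.39]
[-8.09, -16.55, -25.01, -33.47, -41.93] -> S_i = -8.09 + -8.46*i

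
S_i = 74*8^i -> [74, 592, 4736, 37888, 303104]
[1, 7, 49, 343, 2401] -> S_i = 1*7^i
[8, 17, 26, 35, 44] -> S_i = 8 + 9*i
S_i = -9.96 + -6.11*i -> [-9.96, -16.07, -22.18, -28.29, -34.4]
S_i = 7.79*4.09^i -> [7.79, 31.86, 130.31, 532.98, 2179.87]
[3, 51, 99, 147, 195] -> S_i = 3 + 48*i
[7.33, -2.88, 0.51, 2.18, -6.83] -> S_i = Random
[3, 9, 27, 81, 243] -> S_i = 3*3^i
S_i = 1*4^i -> [1, 4, 16, 64, 256]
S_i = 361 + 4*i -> [361, 365, 369, 373, 377]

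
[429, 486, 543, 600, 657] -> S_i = 429 + 57*i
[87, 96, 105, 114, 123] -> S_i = 87 + 9*i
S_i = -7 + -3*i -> [-7, -10, -13, -16, -19]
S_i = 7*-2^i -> [7, -14, 28, -56, 112]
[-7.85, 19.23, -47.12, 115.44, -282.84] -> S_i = -7.85*(-2.45)^i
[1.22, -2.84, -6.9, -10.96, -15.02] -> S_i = 1.22 + -4.06*i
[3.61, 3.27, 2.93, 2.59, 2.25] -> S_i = 3.61 + -0.34*i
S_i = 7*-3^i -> [7, -21, 63, -189, 567]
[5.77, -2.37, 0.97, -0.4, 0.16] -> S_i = 5.77*(-0.41)^i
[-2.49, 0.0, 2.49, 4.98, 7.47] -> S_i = -2.49 + 2.49*i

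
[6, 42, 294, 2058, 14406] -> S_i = 6*7^i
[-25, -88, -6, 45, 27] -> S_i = Random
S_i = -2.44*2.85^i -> [-2.44, -6.95, -19.82, -56.48, -160.98]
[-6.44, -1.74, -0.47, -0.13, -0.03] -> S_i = -6.44*0.27^i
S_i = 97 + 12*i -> [97, 109, 121, 133, 145]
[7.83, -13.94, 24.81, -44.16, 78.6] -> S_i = 7.83*(-1.78)^i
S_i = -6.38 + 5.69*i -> [-6.38, -0.69, 5.0, 10.69, 16.38]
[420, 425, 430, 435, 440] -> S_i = 420 + 5*i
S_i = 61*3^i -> [61, 183, 549, 1647, 4941]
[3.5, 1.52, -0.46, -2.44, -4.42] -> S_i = 3.50 + -1.98*i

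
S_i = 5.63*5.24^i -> [5.63, 29.5, 154.59, 810.03, 4244.57]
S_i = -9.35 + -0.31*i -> [-9.35, -9.66, -9.97, -10.28, -10.59]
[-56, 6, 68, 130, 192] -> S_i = -56 + 62*i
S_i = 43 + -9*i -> [43, 34, 25, 16, 7]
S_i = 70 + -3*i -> [70, 67, 64, 61, 58]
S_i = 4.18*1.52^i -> [4.18, 6.35, 9.66, 14.68, 22.31]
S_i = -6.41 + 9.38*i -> [-6.41, 2.97, 12.35, 21.73, 31.11]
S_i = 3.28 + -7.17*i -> [3.28, -3.89, -11.06, -18.23, -25.4]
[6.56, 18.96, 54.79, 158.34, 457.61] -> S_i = 6.56*2.89^i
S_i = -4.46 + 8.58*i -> [-4.46, 4.12, 12.7, 21.28, 29.86]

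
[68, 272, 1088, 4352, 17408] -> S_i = 68*4^i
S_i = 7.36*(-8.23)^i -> [7.36, -60.57, 498.51, -4102.77, 33765.81]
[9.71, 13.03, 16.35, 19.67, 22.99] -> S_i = 9.71 + 3.32*i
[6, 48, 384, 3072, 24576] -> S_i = 6*8^i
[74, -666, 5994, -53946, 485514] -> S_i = 74*-9^i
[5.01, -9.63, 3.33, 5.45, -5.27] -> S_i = Random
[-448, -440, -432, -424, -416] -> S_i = -448 + 8*i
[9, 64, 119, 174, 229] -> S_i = 9 + 55*i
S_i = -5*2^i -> [-5, -10, -20, -40, -80]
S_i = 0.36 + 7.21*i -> [0.36, 7.57, 14.78, 21.99, 29.2]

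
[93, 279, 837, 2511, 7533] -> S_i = 93*3^i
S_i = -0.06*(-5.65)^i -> [-0.06, 0.34, -1.92, 10.82, -61.14]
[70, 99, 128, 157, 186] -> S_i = 70 + 29*i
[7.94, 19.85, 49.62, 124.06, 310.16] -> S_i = 7.94*2.50^i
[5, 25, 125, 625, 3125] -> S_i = 5*5^i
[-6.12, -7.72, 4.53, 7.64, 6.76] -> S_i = Random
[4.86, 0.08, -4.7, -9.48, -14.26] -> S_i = 4.86 + -4.78*i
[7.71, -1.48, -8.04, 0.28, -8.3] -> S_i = Random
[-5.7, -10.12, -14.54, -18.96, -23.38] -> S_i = -5.70 + -4.42*i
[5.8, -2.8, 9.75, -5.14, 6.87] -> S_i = Random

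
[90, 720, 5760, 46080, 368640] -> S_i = 90*8^i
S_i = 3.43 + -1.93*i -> [3.43, 1.5, -0.43, -2.36, -4.29]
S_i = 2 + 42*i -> [2, 44, 86, 128, 170]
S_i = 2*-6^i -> [2, -12, 72, -432, 2592]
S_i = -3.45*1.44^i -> [-3.45, -4.97, -7.15, -10.3, -14.83]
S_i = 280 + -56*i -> [280, 224, 168, 112, 56]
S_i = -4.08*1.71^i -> [-4.08, -6.98, -11.93, -20.4, -34.89]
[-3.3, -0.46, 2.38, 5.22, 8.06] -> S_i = -3.30 + 2.84*i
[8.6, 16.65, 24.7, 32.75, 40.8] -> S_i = 8.60 + 8.05*i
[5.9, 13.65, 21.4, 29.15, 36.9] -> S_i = 5.90 + 7.75*i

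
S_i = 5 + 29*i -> [5, 34, 63, 92, 121]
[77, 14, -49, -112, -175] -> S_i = 77 + -63*i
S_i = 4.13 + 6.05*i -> [4.13, 10.18, 16.23, 22.28, 28.33]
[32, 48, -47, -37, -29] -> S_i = Random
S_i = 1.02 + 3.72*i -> [1.02, 4.74, 8.46, 12.18, 15.9]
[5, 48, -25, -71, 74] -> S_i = Random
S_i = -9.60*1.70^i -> [-9.6, -16.32, -27.74, -47.16, -80.18]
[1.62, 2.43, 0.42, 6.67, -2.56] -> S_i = Random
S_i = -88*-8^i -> [-88, 704, -5632, 45056, -360448]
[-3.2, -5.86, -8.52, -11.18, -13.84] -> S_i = -3.20 + -2.66*i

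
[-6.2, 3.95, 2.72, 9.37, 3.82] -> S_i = Random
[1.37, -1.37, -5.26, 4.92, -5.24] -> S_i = Random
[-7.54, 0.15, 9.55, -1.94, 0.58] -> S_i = Random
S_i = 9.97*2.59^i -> [9.97, 25.82, 66.88, 173.22, 448.64]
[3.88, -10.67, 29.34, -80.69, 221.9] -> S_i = 3.88*(-2.75)^i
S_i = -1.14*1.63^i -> [-1.14, -1.86, -3.03, -4.94, -8.05]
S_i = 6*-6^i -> [6, -36, 216, -1296, 7776]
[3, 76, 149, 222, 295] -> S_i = 3 + 73*i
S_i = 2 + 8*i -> [2, 10, 18, 26, 34]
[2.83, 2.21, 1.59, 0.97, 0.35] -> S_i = 2.83 + -0.62*i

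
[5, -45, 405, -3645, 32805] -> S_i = 5*-9^i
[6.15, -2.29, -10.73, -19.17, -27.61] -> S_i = 6.15 + -8.44*i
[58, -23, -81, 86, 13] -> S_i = Random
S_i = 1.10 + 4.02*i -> [1.1, 5.12, 9.14, 13.16, 17.18]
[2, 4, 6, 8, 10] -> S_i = 2 + 2*i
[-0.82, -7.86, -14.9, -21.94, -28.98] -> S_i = -0.82 + -7.04*i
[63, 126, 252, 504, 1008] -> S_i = 63*2^i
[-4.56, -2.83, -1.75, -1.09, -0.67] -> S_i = -4.56*0.62^i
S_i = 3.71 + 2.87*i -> [3.71, 6.58, 9.45, 12.32, 15.19]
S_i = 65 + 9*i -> [65, 74, 83, 92, 101]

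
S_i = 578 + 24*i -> [578, 602, 626, 650, 674]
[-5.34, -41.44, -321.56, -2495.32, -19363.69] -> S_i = -5.34*7.76^i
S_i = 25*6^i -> [25, 150, 900, 5400, 32400]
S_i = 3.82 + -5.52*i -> [3.82, -1.7, -7.22, -12.74, -18.26]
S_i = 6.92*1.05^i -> [6.92, 7.27, 7.63, 8.01, 8.41]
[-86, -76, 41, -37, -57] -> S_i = Random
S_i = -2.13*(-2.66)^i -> [-2.13, 5.67, -15.07, 40.09, -106.64]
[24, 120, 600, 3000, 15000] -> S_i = 24*5^i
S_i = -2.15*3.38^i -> [-2.15, -7.27, -24.56, -83.02, -280.61]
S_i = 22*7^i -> [22, 154, 1078, 7546, 52822]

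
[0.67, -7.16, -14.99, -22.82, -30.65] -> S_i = 0.67 + -7.83*i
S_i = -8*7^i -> [-8, -56, -392, -2744, -19208]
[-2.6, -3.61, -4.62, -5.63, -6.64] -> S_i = -2.60 + -1.01*i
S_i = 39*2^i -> [39, 78, 156, 312, 624]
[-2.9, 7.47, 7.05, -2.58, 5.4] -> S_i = Random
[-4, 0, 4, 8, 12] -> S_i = -4 + 4*i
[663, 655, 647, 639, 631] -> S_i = 663 + -8*i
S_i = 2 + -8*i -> [2, -6, -14, -22, -30]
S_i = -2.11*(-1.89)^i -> [-2.11, 3.99, -7.54, 14.25, -26.92]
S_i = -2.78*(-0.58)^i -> [-2.78, 1.61, -0.94, 0.54, -0.31]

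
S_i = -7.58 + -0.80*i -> [-7.58, -8.38, -9.18, -9.98, -10.78]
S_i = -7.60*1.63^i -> [-7.6, -12.39, -20.19, -32.91, -53.65]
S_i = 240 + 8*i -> [240, 248, 256, 264, 272]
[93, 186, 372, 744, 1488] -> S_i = 93*2^i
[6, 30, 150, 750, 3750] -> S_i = 6*5^i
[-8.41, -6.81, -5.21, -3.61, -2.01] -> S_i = -8.41 + 1.60*i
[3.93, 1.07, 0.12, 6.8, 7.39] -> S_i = Random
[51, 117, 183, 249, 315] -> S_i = 51 + 66*i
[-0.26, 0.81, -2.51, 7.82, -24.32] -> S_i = -0.26*(-3.11)^i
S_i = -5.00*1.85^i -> [-5.0, -9.25, -17.11, -31.66, -58.57]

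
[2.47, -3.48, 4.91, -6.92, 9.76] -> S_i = 2.47*(-1.41)^i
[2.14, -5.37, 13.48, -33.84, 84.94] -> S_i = 2.14*(-2.51)^i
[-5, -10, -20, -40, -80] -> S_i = -5*2^i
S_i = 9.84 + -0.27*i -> [9.84, 9.57, 9.3, 9.03, 8.76]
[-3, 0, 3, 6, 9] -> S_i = -3 + 3*i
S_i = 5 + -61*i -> [5, -56, -117, -178, -239]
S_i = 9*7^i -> [9, 63, 441, 3087, 21609]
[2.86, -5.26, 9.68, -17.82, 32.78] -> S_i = 2.86*(-1.84)^i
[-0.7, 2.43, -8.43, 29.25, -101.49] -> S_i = -0.70*(-3.47)^i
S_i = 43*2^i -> [43, 86, 172, 344, 688]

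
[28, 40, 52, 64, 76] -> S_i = 28 + 12*i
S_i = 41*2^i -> [41, 82, 164, 328, 656]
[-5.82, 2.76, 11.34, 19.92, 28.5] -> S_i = -5.82 + 8.58*i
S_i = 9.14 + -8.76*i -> [9.14, 0.38, -8.38, -17.14, -25.9]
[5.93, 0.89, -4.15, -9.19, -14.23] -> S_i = 5.93 + -5.04*i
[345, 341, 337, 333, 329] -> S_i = 345 + -4*i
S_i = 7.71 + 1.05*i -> [7.71, 8.76, 9.81, 10.86, 11.91]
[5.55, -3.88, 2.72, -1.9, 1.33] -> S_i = 5.55*(-0.70)^i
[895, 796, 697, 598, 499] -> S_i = 895 + -99*i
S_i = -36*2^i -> [-36, -72, -144, -288, -576]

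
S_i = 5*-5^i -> [5, -25, 125, -625, 3125]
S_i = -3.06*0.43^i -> [-3.06, -1.32, -0.57, -0.24, -0.1]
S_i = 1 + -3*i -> [1, -2, -5, -8, -11]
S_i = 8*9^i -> [8, 72, 648, 5832, 52488]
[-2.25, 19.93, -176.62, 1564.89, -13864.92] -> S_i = -2.25*(-8.86)^i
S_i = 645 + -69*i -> [645, 576, 507, 438, 369]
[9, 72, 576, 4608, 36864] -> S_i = 9*8^i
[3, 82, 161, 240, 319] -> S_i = 3 + 79*i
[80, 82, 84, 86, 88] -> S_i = 80 + 2*i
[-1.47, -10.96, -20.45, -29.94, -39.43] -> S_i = -1.47 + -9.49*i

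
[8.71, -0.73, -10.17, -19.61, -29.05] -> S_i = 8.71 + -9.44*i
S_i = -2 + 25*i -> [-2, 23, 48, 73, 98]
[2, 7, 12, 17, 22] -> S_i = 2 + 5*i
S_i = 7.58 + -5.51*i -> [7.58, 2.07, -3.44, -8.95, -14.46]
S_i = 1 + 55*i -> [1, 56, 111, 166, 221]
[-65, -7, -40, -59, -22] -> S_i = Random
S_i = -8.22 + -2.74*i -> [-8.22, -10.96, -13.7, -16.44, -19.18]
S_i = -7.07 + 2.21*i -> [-7.07, -4.86, -2.65, -0.44, 1.77]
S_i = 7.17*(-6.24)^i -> [7.17, -44.74, 279.18, -1742.1, 10870.7]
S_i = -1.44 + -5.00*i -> [-1.44, -6.44, -11.44, -16.44, -21.44]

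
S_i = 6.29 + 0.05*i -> [6.29, 6.34, 6.39, 6.44, 6.49]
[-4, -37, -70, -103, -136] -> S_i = -4 + -33*i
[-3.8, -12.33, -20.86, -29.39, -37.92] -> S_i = -3.80 + -8.53*i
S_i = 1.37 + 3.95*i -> [1.37, 5.32, 9.27, 13.22, 17.17]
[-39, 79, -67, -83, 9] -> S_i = Random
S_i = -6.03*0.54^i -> [-6.03, -3.26, -1.76, -0.95, -0.51]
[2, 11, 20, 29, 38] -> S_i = 2 + 9*i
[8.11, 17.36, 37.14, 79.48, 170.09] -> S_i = 8.11*2.14^i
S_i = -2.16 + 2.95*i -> [-2.16, 0.79, 3.74, 6.69, 9.64]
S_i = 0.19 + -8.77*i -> [0.19, -8.58, -17.35, -26.12, -34.89]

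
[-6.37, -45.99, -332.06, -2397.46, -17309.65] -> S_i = -6.37*7.22^i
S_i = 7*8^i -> [7, 56, 448, 3584, 28672]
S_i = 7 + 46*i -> [7, 53, 99, 145, 191]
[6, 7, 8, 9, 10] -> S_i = 6 + 1*i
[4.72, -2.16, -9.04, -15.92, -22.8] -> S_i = 4.72 + -6.88*i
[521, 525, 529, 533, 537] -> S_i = 521 + 4*i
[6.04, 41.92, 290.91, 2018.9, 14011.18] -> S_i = 6.04*6.94^i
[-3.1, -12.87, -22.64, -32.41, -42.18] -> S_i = -3.10 + -9.77*i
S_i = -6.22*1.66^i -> [-6.22, -10.33, -17.14, -28.45, -47.23]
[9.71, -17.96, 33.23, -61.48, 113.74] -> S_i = 9.71*(-1.85)^i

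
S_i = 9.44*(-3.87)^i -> [9.44, -36.53, 141.38, -547.15, 2117.46]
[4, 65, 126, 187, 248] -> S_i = 4 + 61*i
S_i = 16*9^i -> [16, 144, 1296, 11664, 104976]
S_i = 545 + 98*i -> [545, 643, 741, 839, 937]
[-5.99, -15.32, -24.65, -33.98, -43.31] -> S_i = -5.99 + -9.33*i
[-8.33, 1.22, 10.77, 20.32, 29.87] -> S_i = -8.33 + 9.55*i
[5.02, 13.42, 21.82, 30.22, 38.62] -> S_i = 5.02 + 8.40*i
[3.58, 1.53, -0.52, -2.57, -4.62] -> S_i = 3.58 + -2.05*i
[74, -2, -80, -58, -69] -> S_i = Random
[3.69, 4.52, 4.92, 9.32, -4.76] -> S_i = Random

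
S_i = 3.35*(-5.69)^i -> [3.35, -19.06, 108.46, -617.14, 3511.51]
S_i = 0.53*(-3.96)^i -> [0.53, -2.1, 8.31, -32.91, 130.33]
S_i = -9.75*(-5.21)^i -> [-9.75, 50.8, -264.65, 1378.85, -7183.82]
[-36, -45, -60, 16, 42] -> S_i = Random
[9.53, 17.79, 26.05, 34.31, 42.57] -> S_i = 9.53 + 8.26*i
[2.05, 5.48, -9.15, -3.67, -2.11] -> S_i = Random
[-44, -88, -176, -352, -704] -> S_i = -44*2^i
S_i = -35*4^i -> [-35, -140, -560, -2240, -8960]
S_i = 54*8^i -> [54, 432, 3456, 27648, 221184]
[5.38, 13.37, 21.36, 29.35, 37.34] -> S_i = 5.38 + 7.99*i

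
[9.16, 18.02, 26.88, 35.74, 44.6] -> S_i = 9.16 + 8.86*i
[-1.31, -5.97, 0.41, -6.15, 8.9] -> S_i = Random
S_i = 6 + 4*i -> [6, 10, 14, 18, 22]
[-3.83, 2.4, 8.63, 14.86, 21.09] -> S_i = -3.83 + 6.23*i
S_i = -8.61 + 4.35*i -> [-8.61, -4.26, 0.09, 4.44, 8.79]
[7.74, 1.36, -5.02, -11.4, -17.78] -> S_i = 7.74 + -6.38*i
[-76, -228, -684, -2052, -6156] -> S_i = -76*3^i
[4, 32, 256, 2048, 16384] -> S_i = 4*8^i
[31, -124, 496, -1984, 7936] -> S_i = 31*-4^i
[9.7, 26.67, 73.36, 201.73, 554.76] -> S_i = 9.70*2.75^i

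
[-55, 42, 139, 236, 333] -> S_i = -55 + 97*i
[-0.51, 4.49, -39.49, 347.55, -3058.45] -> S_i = -0.51*(-8.80)^i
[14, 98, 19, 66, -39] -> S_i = Random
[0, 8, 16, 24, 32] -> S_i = 0 + 8*i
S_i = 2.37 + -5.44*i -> [2.37, -3.07, -8.51, -13.95, -19.39]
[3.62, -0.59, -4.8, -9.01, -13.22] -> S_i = 3.62 + -4.21*i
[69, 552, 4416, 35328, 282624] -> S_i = 69*8^i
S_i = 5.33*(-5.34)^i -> [5.33, -28.46, 151.99, -811.62, 4334.03]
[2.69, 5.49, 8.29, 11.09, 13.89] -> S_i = 2.69 + 2.80*i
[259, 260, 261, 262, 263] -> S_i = 259 + 1*i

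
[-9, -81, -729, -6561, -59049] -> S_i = -9*9^i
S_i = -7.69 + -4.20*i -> [-7.69, -11.89, -16.09, -20.29, -24.49]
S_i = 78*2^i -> [78, 156, 312, 624, 1248]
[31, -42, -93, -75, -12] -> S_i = Random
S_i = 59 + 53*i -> [59, 112, 165, 218, 271]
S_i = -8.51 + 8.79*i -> [-8.51, 0.28, 9.07, 17.86, 26.65]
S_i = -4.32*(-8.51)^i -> [-4.32, 36.76, -312.85, 2662.39, -22656.98]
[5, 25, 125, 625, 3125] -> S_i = 5*5^i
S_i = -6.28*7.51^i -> [-6.28, -47.16, -354.19, -2659.99, -19976.5]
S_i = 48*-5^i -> [48, -240, 1200, -6000, 30000]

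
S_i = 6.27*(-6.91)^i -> [6.27, -43.33, 299.38, -2068.72, 14294.85]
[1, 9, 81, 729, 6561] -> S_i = 1*9^i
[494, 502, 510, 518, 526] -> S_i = 494 + 8*i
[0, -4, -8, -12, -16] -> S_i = 0 + -4*i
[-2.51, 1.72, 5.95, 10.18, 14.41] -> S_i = -2.51 + 4.23*i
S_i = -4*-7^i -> [-4, 28, -196, 1372, -9604]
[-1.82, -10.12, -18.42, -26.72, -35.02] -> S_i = -1.82 + -8.30*i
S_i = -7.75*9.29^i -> [-7.75, -72.0, -668.86, -6213.68, -57725.08]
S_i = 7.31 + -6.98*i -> [7.31, 0.33, -6.65, -13.63, -20.61]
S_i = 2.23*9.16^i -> [2.23, 20.43, 187.11, 1713.92, 15699.53]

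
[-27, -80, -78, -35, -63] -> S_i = Random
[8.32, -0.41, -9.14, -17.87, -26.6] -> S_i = 8.32 + -8.73*i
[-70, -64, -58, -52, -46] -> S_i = -70 + 6*i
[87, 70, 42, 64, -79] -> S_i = Random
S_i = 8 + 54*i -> [8, 62, 116, 170, 224]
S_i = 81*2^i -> [81, 162, 324, 648, 1296]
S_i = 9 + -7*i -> [9, 2, -5, -12, -19]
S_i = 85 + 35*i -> [85, 120, 155, 190, 225]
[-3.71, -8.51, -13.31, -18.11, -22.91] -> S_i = -3.71 + -4.80*i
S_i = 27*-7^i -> [27, -189, 1323, -9261, 64827]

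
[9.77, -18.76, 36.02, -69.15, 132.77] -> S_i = 9.77*(-1.92)^i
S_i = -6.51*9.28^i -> [-6.51, -60.41, -560.63, -5202.65, -48280.63]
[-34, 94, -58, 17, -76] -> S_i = Random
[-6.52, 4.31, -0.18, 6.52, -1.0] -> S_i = Random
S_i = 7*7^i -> [7, 49, 343, 2401, 16807]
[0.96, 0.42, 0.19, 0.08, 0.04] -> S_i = 0.96*0.44^i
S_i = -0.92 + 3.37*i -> [-0.92, 2.45, 5.82, 9.19, 12.56]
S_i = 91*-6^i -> [91, -546, 3276, -19656, 117936]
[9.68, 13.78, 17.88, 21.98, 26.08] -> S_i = 9.68 + 4.10*i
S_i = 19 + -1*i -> [19, 18, 17, 16, 15]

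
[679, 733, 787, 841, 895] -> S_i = 679 + 54*i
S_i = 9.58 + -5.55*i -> [9.58, 4.03, -1.52, -7.07, -12.62]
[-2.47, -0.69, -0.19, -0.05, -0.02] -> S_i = -2.47*0.28^i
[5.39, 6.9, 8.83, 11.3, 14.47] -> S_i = 5.39*1.28^i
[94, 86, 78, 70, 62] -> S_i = 94 + -8*i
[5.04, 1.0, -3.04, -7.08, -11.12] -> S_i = 5.04 + -4.04*i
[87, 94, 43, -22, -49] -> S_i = Random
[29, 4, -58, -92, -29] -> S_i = Random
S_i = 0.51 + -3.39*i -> [0.51, -2.88, -6.27, -9.66, -13.05]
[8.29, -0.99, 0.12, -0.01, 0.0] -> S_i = 8.29*(-0.12)^i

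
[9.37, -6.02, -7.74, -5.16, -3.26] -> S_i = Random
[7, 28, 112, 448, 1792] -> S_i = 7*4^i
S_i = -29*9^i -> [-29, -261, -2349, -21141, -190269]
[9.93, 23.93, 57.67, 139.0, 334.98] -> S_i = 9.93*2.41^i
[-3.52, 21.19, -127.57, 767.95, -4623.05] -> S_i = -3.52*(-6.02)^i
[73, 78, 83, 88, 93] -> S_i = 73 + 5*i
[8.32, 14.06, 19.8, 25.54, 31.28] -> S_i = 8.32 + 5.74*i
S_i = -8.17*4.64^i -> [-8.17, -37.91, -175.9, -816.16, -3786.99]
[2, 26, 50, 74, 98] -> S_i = 2 + 24*i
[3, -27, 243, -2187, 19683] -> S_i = 3*-9^i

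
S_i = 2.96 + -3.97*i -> [2.96, -1.01, -4.98, -8.95, -12.92]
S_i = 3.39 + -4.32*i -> [3.39, -0.93, -5.25, -9.57, -13.89]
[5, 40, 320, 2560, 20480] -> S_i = 5*8^i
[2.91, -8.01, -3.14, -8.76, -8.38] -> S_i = Random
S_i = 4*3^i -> [4, 12, 36, 108, 324]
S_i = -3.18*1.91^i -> [-3.18, -6.07, -11.6, -22.16, -42.32]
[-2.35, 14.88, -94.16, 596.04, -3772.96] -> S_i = -2.35*(-6.33)^i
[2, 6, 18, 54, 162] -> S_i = 2*3^i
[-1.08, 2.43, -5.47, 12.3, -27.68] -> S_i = -1.08*(-2.25)^i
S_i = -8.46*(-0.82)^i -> [-8.46, 6.94, -5.69, 4.66, -3.82]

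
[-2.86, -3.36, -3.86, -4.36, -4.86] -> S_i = -2.86 + -0.50*i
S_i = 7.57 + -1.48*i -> [7.57, 6.09, 4.61, 3.13, 1.65]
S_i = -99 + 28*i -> [-99, -71, -43, -15, 13]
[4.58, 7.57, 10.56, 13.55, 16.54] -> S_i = 4.58 + 2.99*i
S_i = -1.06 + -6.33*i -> [-1.06, -7.39, -13.72, -20.05, -26.38]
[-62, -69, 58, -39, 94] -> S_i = Random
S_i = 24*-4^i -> [24, -96, 384, -1536, 6144]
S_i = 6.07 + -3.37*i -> [6.07, 2.7, -0.67, -4.04, -7.41]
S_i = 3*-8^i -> [3, -24, 192, -1536, 12288]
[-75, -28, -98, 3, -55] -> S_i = Random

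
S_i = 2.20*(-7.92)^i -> [2.2, -17.42, 138.0, -1092.94, 8656.12]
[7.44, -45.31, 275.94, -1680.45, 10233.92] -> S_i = 7.44*(-6.09)^i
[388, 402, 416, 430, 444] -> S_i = 388 + 14*i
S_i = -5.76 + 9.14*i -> [-5.76, 3.38, 12.52, 21.66, 30.8]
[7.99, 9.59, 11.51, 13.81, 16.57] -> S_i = 7.99*1.20^i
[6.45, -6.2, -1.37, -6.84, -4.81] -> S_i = Random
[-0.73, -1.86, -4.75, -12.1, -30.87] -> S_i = -0.73*2.55^i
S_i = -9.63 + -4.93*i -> [-9.63, -14.56, -19.49, -24.42, -29.35]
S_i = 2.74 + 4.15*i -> [2.74, 6.89, 11.04, 15.19, 19.34]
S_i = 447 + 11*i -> [447, 458, 469, 480, 491]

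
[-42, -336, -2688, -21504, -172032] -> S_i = -42*8^i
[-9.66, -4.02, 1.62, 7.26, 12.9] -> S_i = -9.66 + 5.64*i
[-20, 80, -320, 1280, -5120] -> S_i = -20*-4^i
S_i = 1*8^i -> [1, 8, 64, 512, 4096]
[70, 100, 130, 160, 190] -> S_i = 70 + 30*i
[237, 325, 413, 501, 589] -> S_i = 237 + 88*i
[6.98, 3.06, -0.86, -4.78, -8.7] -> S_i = 6.98 + -3.92*i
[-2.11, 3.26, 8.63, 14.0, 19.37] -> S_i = -2.11 + 5.37*i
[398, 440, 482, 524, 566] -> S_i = 398 + 42*i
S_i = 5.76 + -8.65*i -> [5.76, -2.89, -11.54, -20.19, -28.84]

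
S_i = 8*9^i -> [8, 72, 648, 5832, 52488]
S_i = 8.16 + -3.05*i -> [8.16, 5.11, 2.06, -0.99, -4.04]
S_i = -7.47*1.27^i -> [-7.47, -9.49, -12.05, -15.3, -19.43]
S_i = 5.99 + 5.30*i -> [5.99, 11.29, 16.59, 21.89, 27.19]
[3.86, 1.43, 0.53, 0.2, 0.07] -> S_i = 3.86*0.37^i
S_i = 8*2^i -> [8, 16, 32, 64, 128]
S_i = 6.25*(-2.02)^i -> [6.25, -12.62, 25.5, -51.52, 104.06]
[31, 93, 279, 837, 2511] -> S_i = 31*3^i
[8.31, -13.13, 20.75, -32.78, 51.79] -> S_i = 8.31*(-1.58)^i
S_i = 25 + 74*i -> [25, 99, 173, 247, 321]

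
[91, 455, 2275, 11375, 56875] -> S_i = 91*5^i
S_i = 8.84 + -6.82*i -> [8.84, 2.02, -4.8, -11.62, -18.44]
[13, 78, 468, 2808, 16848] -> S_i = 13*6^i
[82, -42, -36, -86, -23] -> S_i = Random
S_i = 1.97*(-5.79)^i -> [1.97, -11.41, 66.04, -382.39, 2214.01]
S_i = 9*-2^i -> [9, -18, 36, -72, 144]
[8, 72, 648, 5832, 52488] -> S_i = 8*9^i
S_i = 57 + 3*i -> [57, 60, 63, 66, 69]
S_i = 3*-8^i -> [3, -24, 192, -1536, 12288]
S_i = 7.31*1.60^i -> [7.31, 11.7, 18.71, 29.94, 47.91]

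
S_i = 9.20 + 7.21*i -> [9.2, 16.41, 23.62, 30.83, 38.04]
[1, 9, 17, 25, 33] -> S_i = 1 + 8*i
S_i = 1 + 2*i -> [1, 3, 5, 7, 9]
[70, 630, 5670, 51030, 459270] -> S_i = 70*9^i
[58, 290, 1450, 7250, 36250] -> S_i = 58*5^i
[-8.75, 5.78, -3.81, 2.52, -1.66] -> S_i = -8.75*(-0.66)^i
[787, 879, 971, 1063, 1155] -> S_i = 787 + 92*i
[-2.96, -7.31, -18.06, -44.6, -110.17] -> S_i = -2.96*2.47^i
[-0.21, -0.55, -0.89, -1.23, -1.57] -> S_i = -0.21 + -0.34*i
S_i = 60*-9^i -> [60, -540, 4860, -43740, 393660]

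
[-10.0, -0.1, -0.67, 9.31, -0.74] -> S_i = Random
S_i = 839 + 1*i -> [839, 840, 841, 842, 843]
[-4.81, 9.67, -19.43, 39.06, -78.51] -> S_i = -4.81*(-2.01)^i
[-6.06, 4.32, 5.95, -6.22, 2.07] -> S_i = Random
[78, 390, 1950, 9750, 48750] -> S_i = 78*5^i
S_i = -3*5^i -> [-3, -15, -75, -375, -1875]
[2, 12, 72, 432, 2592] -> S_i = 2*6^i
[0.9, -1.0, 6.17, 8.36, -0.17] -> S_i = Random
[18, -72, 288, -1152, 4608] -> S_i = 18*-4^i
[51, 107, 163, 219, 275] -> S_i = 51 + 56*i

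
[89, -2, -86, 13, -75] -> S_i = Random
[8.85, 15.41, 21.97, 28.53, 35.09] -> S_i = 8.85 + 6.56*i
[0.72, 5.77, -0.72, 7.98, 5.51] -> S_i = Random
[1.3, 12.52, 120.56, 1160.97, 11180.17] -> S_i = 1.30*9.63^i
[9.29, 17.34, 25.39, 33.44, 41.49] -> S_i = 9.29 + 8.05*i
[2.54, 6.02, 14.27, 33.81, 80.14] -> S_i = 2.54*2.37^i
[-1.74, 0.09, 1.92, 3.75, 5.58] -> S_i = -1.74 + 1.83*i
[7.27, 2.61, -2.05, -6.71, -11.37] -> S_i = 7.27 + -4.66*i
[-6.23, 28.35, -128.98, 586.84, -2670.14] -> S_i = -6.23*(-4.55)^i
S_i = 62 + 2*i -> [62, 64, 66, 68, 70]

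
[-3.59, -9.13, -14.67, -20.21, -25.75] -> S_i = -3.59 + -5.54*i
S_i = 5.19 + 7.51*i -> [5.19, 12.7, 20.21, 27.72, 35.23]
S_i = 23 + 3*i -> [23, 26, 29, 32, 35]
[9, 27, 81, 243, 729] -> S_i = 9*3^i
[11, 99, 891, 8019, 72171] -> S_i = 11*9^i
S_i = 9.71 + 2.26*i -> [9.71, 11.97, 14.23, 16.49, 18.75]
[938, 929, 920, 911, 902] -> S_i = 938 + -9*i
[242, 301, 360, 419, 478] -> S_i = 242 + 59*i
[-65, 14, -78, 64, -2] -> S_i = Random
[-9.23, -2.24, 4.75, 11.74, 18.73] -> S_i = -9.23 + 6.99*i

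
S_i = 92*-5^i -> [92, -460, 2300, -11500, 57500]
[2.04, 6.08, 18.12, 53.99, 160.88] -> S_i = 2.04*2.98^i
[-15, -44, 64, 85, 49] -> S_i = Random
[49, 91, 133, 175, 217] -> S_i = 49 + 42*i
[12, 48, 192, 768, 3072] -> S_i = 12*4^i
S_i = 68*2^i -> [68, 136, 272, 544, 1088]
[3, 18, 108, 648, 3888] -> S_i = 3*6^i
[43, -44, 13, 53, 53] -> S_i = Random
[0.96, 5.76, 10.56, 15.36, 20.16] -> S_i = 0.96 + 4.80*i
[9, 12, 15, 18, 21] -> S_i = 9 + 3*i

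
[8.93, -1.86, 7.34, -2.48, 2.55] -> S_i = Random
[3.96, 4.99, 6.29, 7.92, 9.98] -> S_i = 3.96*1.26^i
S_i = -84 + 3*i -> [-84, -81, -78, -75, -72]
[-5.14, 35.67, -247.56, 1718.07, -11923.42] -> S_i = -5.14*(-6.94)^i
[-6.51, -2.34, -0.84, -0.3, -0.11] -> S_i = -6.51*0.36^i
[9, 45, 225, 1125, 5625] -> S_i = 9*5^i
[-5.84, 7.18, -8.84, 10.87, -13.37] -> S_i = -5.84*(-1.23)^i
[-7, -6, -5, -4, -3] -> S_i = -7 + 1*i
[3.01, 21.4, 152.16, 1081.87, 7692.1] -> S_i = 3.01*7.11^i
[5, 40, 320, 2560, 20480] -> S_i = 5*8^i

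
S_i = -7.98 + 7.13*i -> [-7.98, -0.85, 6.28, 13.41, 20.54]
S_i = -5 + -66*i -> [-5, -71, -137, -203, -269]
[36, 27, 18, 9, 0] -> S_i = 36 + -9*i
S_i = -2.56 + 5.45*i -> [-2.56, 2.89, 8.34, 13.79, 19.24]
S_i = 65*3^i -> [65, 195, 585, 1755, 5265]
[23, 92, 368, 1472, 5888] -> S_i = 23*4^i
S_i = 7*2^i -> [7, 14, 28, 56, 112]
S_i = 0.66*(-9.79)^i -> [0.66, -6.46, 63.26, -619.29, 6062.82]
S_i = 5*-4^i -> [5, -20, 80, -320, 1280]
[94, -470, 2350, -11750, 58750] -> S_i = 94*-5^i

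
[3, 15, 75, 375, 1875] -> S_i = 3*5^i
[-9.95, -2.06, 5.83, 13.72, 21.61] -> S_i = -9.95 + 7.89*i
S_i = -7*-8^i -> [-7, 56, -448, 3584, -28672]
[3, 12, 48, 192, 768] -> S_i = 3*4^i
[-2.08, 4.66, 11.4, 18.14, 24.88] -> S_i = -2.08 + 6.74*i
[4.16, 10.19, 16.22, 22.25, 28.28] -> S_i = 4.16 + 6.03*i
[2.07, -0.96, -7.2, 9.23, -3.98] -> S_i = Random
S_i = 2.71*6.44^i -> [2.71, 17.45, 112.39, 723.81, 4661.36]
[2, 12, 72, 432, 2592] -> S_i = 2*6^i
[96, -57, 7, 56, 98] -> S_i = Random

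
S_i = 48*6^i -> [48, 288, 1728, 10368, 62208]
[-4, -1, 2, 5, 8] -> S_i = -4 + 3*i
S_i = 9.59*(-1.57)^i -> [9.59, -15.06, 23.64, -37.11, 58.27]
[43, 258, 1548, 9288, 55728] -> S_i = 43*6^i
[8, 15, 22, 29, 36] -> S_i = 8 + 7*i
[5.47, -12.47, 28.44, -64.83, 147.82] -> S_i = 5.47*(-2.28)^i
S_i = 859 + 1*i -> [859, 860, 861, 862, 863]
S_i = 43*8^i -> [43, 344, 2752, 22016, 176128]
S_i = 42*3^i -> [42, 126, 378, 1134, 3402]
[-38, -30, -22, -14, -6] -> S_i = -38 + 8*i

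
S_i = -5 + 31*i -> [-5, 26, 57, 88, 119]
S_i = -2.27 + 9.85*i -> [-2.27, 7.58, 17.43, 27.28, 37.13]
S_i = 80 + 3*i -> [80, 83, 86, 89, 92]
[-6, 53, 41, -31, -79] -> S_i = Random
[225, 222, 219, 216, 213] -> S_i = 225 + -3*i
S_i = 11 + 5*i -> [11, 16, 21, 26, 31]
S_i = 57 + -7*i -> [57, 50, 43, 36, 29]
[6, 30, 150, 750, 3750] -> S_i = 6*5^i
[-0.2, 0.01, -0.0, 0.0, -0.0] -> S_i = -0.20*(-0.03)^i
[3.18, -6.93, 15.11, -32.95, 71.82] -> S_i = 3.18*(-2.18)^i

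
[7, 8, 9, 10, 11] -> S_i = 7 + 1*i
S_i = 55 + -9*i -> [55, 46, 37, 28, 19]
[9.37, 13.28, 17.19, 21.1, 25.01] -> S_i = 9.37 + 3.91*i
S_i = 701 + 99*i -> [701, 800, 899, 998, 1097]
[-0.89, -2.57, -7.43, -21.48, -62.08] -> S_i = -0.89*2.89^i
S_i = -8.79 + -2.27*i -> [-8.79, -11.06, -13.33, -15.6, -17.87]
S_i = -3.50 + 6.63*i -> [-3.5, 3.13, 9.76, 16.39, 23.02]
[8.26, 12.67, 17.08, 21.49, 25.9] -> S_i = 8.26 + 4.41*i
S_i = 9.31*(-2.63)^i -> [9.31, -24.49, 64.4, -169.36, 445.42]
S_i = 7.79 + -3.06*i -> [7.79, 4.73, 1.67, -1.39, -4.45]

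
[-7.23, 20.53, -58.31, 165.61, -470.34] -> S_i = -7.23*(-2.84)^i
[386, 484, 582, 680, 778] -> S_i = 386 + 98*i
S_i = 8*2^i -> [8, 16, 32, 64, 128]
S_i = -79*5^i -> [-79, -395, -1975, -9875, -49375]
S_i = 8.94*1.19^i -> [8.94, 10.64, 12.66, 15.07, 17.93]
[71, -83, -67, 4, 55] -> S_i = Random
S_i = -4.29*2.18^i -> [-4.29, -9.35, -20.39, -44.45, -96.89]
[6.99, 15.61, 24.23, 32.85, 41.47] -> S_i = 6.99 + 8.62*i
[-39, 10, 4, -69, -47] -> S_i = Random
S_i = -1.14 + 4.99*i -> [-1.14, 3.85, 8.84, 13.83, 18.82]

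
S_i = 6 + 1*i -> [6, 7, 8, 9, 10]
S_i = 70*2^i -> [70, 140, 280, 560, 1120]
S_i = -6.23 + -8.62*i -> [-6.23, -14.85, -23.47, -32.09, -40.71]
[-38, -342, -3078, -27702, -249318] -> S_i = -38*9^i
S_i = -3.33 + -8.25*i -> [-3.33, -11.58, -19.83, -28.08, -36.33]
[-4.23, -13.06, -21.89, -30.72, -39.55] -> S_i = -4.23 + -8.83*i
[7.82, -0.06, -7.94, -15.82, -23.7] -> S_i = 7.82 + -7.88*i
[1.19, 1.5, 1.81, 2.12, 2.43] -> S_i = 1.19 + 0.31*i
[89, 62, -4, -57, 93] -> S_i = Random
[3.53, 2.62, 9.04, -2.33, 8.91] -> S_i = Random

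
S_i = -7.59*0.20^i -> [-7.59, -1.52, -0.3, -0.06, -0.01]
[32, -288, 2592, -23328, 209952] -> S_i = 32*-9^i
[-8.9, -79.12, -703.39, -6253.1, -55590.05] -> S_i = -8.90*8.89^i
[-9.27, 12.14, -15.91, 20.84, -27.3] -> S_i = -9.27*(-1.31)^i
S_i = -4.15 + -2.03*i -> [-4.15, -6.18, -8.21, -10.24, -12.27]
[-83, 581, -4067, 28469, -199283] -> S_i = -83*-7^i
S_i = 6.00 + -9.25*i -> [6.0, -3.25, -12.5, -21.75, -31.0]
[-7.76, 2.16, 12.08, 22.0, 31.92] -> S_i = -7.76 + 9.92*i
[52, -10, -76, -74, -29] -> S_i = Random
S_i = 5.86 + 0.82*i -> [5.86, 6.68, 7.5, 8.32, 9.14]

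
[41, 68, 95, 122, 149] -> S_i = 41 + 27*i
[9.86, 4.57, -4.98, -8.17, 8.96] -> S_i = Random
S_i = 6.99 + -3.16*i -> [6.99, 3.83, 0.67, -2.49, -5.65]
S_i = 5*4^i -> [5, 20, 80, 320, 1280]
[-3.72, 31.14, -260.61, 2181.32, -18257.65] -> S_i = -3.72*(-8.37)^i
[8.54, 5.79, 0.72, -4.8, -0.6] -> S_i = Random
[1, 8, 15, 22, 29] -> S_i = 1 + 7*i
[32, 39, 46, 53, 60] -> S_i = 32 + 7*i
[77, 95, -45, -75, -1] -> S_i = Random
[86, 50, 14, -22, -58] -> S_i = 86 + -36*i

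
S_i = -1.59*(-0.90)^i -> [-1.59, 1.43, -1.29, 1.16, -1.04]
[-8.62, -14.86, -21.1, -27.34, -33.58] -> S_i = -8.62 + -6.24*i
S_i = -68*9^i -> [-68, -612, -5508, -49572, -446148]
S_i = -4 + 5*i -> [-4, 1, 6, 11, 16]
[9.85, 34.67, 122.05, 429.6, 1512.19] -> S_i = 9.85*3.52^i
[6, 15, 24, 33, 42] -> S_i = 6 + 9*i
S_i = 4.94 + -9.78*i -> [4.94, -4.84, -14.62, -24.4, -34.18]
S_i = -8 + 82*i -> [-8, 74, 156, 238, 320]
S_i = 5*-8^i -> [5, -40, 320, -2560, 20480]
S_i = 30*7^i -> [30, 210, 1470, 10290, 72030]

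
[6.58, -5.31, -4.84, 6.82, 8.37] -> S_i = Random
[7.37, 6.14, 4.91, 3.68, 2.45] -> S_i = 7.37 + -1.23*i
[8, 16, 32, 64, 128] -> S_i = 8*2^i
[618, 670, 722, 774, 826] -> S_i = 618 + 52*i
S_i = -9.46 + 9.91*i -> [-9.46, 0.45, 10.36, 20.27, 30.18]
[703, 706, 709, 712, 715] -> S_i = 703 + 3*i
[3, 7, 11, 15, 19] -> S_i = 3 + 4*i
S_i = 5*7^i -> [5, 35, 245, 1715, 12005]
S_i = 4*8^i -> [4, 32, 256, 2048, 16384]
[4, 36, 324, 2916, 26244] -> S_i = 4*9^i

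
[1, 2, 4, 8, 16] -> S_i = 1*2^i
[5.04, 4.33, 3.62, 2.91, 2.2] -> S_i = 5.04 + -0.71*i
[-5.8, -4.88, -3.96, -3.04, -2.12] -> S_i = -5.80 + 0.92*i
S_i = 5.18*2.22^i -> [5.18, 11.5, 25.53, 56.67, 125.82]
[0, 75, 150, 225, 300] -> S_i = 0 + 75*i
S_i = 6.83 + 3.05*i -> [6.83, 9.88, 12.93, 15.98, 19.03]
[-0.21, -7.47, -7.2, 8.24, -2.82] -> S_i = Random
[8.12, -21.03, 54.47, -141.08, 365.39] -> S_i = 8.12*(-2.59)^i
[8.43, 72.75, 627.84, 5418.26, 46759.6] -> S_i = 8.43*8.63^i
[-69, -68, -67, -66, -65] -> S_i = -69 + 1*i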